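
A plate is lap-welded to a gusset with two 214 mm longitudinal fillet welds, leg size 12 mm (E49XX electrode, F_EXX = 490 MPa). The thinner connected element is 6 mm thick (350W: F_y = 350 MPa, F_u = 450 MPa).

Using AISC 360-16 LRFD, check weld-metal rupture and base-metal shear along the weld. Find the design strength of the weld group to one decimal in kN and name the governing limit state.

Weld metal: throat = 0.707×12 = 8.484 mm, L = 2×214 = 428 mm. φR_n = 0.75 × 0.6 × 490 × 8.484 × 428 = 800.7 kN.
Base metal shear (6 mm plate): yield φR_n = 1.0×0.6×350×6×428 = 539.3 kN; rupture φR_n = 0.75×0.6×450×6×428 = 520.0 kN; take 520.0 kN (rupture).
Governing: min(800.7, 520.0) = 520.0 kN → base-metal shear.

520.0 kN (base-metal shear governs)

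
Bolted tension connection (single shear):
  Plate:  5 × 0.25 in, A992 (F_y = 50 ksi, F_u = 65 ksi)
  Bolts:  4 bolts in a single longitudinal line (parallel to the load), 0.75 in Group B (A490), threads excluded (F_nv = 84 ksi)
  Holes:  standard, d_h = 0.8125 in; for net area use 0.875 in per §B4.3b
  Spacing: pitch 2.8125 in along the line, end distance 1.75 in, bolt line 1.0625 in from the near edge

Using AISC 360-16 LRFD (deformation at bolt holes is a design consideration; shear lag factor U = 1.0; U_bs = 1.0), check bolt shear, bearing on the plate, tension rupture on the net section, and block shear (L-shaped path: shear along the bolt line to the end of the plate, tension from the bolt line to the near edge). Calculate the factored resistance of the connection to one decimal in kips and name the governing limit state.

Bolt shear: A_b = π(0.75)²/4 = 0.44179 in². φR_n = 0.75 × 84 × 0.44179 × 4 × 1 = 111.3 kips.
Bearing (0.25 in plate, F_u = 65 ksi): end bolts L_c = 1.75 − 0.8125/2 = 1.34375, R_n = min(1.2×1.34375×0.25×65, 2.4×0.75×0.25×65) = 26.203 kips/bolt; interior L_c = 2.8125 − 0.8125 = 2, R_n = 29.25 kips/bolt. φR_n = 0.75 × (1×26.203 + 3×29.25) = 85.5 kips.
Tension rupture (net): A_n = (5 − 1×0.875)×0.25 = 1.0313 in² (U = 1.0, A_e = A_n). φR_n = 0.75 × 65 × 1.0313 = 50.3 kips.
Block shear: shear path 1×[1.75+3×2.8125] = 1×10.1875 in, A_gv = 2.5469, A_nv = 1×(10.1875 − 3.5×0.875)×0.25 = 1.7813 in²; tension to near edge: (1.0625 − 0.5×0.875)×0.25 = 0.15625 in². R_n = min(0.6×65×1.7813, 0.6×50×2.5469) + 1.0×65×0.15625 = min(69.471, 76.407) + 10.156 = 79.627 kips. φR_n = 0.75 × 79.627 = 59.7 kips.
Governing: min(111.3, 85.5, 50.3, 59.7) = 50.3 kips → net-section rupture.

50.3 kips (net-section rupture governs)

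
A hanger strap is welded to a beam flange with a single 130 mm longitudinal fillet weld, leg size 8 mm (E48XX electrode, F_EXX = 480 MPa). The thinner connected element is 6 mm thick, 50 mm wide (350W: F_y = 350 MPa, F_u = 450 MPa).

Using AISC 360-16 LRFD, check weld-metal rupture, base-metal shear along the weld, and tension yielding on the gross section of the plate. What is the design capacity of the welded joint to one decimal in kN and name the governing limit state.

94.5 kN (gross-section yield governs)

Weld metal: throat = 0.707×8 = 5.656 mm, L = 130 mm. φR_n = 0.75 × 0.6 × 480 × 5.656 × 130 = 158.8 kN.
Base metal shear (6 mm plate): yield φR_n = 1.0×0.6×350×6×130 = 163.8 kN; rupture φR_n = 0.75×0.6×450×6×130 = 158.0 kN; take 158.0 kN (rupture).
Tension yield (gross): A_g = 50×6 = 300 mm². φR_n = 0.90 × 350 × 300 = 94.5 kN.
Governing: min(158.8, 158.0, 94.5) = 94.5 kN → gross-section yield.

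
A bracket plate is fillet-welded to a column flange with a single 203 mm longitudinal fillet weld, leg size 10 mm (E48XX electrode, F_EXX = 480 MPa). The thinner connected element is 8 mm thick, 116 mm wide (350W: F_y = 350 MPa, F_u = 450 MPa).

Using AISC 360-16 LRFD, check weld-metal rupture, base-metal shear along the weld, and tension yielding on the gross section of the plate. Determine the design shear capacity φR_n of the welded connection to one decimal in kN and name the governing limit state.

292.3 kN (gross-section yield governs)

Weld metal: throat = 0.707×10 = 7.07 mm, L = 203 mm. φR_n = 0.75 × 0.6 × 480 × 7.07 × 203 = 310.0 kN.
Base metal shear (8 mm plate): yield φR_n = 1.0×0.6×350×8×203 = 341.0 kN; rupture φR_n = 0.75×0.6×450×8×203 = 328.9 kN; take 328.9 kN (rupture).
Tension yield (gross): A_g = 116×8 = 928 mm². φR_n = 0.90 × 350 × 928 = 292.3 kN.
Governing: min(310.0, 328.9, 292.3) = 292.3 kN → gross-section yield.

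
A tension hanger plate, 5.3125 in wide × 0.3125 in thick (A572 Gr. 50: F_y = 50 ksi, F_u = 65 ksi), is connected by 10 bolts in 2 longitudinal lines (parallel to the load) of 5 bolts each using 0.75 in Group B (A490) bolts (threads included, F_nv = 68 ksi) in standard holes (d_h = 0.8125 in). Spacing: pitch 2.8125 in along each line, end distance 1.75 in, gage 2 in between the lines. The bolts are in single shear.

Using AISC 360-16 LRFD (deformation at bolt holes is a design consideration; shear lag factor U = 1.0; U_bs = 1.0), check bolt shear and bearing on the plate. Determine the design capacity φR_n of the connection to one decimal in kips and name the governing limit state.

225.3 kips (bolt shear governs)

Bolt shear: A_b = π(0.75)²/4 = 0.44179 in². φR_n = 0.75 × 68 × 0.44179 × 10 × 1 = 225.3 kips.
Bearing (0.3125 in plate, F_u = 65 ksi): end bolts L_c = 1.75 − 0.8125/2 = 1.34375, R_n = min(1.2×1.34375×0.3125×65, 2.4×0.75×0.3125×65) = 32.754 kips/bolt; interior L_c = 2.8125 − 0.8125 = 2, R_n = 36.563 kips/bolt. φR_n = 0.75 × (2×32.754 + 8×36.563) = 268.5 kips.
Governing: min(225.3, 268.5) = 225.3 kips → bolt shear.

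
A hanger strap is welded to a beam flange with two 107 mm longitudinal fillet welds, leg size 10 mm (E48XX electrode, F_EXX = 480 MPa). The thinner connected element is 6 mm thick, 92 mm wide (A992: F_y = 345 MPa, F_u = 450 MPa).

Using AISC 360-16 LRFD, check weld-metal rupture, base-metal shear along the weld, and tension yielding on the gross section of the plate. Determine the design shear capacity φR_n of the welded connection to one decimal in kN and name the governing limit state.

171.4 kN (gross-section yield governs)

Weld metal: throat = 0.707×10 = 7.07 mm, L = 2×107 = 214 mm. φR_n = 0.75 × 0.6 × 480 × 7.07 × 214 = 326.8 kN.
Base metal shear (6 mm plate): yield φR_n = 1.0×0.6×345×6×214 = 265.8 kN; rupture φR_n = 0.75×0.6×450×6×214 = 260.0 kN; take 260.0 kN (rupture).
Tension yield (gross): A_g = 92×6 = 552 mm². φR_n = 0.90 × 345 × 552 = 171.4 kN.
Governing: min(326.8, 260.0, 171.4) = 171.4 kN → gross-section yield.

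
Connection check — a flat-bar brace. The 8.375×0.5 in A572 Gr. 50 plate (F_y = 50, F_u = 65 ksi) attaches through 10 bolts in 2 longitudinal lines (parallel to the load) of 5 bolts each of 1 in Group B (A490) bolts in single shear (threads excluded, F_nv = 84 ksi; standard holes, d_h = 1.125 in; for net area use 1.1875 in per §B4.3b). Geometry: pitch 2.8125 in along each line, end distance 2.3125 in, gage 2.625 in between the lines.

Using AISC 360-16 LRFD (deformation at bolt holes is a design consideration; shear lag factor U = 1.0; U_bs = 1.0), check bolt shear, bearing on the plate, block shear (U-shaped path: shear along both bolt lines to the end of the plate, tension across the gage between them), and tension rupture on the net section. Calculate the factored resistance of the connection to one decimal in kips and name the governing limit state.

Bolt shear: A_b = π(1)²/4 = 0.7854 in². φR_n = 0.75 × 84 × 0.7854 × 10 × 1 = 494.8 kips.
Bearing (0.5 in plate, F_u = 65 ksi): end bolts L_c = 2.3125 − 1.125/2 = 1.75, R_n = min(1.2×1.75×0.5×65, 2.4×1×0.5×65) = 68.25 kips/bolt; interior L_c = 2.8125 − 1.125 = 1.6875, R_n = 65.813 kips/bolt. φR_n = 0.75 × (2×68.25 + 8×65.813) = 497.3 kips.
Block shear: shear path 2×[2.3125+4×2.8125] = 2×13.5625 in, A_gv = 13.563, A_nv = 2×(13.5625 − 4.5×1.1875)×0.5 = 8.2188 in²; tension across gage: (2.625 − 1×1.1875)×0.5 = 0.71875 in². R_n = min(0.6×65×8.2188, 0.6×50×13.563) + 1.0×65×0.71875 = min(320.53, 406.89) + 46.719 = 367.25 kips. φR_n = 0.75 × 367.25 = 275.4 kips.
Tension rupture (net): A_n = (8.375 − 2×1.1875)×0.5 = 3 in² (U = 1.0, A_e = A_n). φR_n = 0.75 × 65 × 3 = 146.3 kips.
Governing: min(494.8, 497.3, 275.4, 146.3) = 146.3 kips → net-section rupture.

146.3 kips (net-section rupture governs)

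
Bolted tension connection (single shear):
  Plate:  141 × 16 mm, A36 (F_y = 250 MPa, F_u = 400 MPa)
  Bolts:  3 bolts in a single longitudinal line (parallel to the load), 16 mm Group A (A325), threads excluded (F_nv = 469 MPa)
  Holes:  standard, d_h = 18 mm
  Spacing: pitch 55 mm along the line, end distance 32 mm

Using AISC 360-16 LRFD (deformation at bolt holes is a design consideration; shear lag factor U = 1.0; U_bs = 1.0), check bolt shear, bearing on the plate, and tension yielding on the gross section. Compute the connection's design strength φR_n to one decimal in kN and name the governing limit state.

Bolt shear: A_b = π(16)²/4 = 201.06 mm². φR_n = 0.75 × 469 × 201.06 × 3 × 1 = 212.2 kN.
Bearing (16 mm plate, F_u = 400 MPa): end bolts L_c = 32 − 18/2 = 23, R_n = min(1.2×23×16×400, 2.4×16×16×400) = 176.64 kN/bolt; interior L_c = 55 − 18 = 37, R_n = 245.76 kN/bolt. φR_n = 0.75 × (1×176.64 + 2×245.76) = 501.1 kN.
Tension yield (gross): A_g = 141×16 = 2256 mm². φR_n = 0.90 × 250 × 2256 = 507.6 kN.
Governing: min(212.2, 501.1, 507.6) = 212.2 kN → bolt shear.

212.2 kN (bolt shear governs)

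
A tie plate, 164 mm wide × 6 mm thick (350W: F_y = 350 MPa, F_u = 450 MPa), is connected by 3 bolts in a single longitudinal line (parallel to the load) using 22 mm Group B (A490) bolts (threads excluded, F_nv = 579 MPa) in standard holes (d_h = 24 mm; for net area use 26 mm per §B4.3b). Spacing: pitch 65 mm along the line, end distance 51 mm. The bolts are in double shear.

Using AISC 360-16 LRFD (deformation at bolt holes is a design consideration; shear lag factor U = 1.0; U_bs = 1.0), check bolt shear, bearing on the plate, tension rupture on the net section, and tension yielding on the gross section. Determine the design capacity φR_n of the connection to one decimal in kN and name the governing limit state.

279.5 kN (net-section rupture governs)

Bolt shear: A_b = π(22)²/4 = 380.13 mm². φR_n = 0.75 × 579 × 380.13 × 3 × 2 = 990.4 kN.
Bearing (6 mm plate, F_u = 450 MPa): end bolts L_c = 51 − 24/2 = 39, R_n = min(1.2×39×6×450, 2.4×22×6×450) = 126.36 kN/bolt; interior L_c = 65 − 24 = 41, R_n = 132.84 kN/bolt. φR_n = 0.75 × (1×126.36 + 2×132.84) = 294.0 kN.
Tension rupture (net): A_n = (164 − 1×26)×6 = 828 mm² (U = 1.0, A_e = A_n). φR_n = 0.75 × 450 × 828 = 279.5 kN.
Tension yield (gross): A_g = 164×6 = 984 mm². φR_n = 0.90 × 350 × 984 = 310.0 kN.
Governing: min(990.4, 294.0, 279.5, 310.0) = 279.5 kN → net-section rupture.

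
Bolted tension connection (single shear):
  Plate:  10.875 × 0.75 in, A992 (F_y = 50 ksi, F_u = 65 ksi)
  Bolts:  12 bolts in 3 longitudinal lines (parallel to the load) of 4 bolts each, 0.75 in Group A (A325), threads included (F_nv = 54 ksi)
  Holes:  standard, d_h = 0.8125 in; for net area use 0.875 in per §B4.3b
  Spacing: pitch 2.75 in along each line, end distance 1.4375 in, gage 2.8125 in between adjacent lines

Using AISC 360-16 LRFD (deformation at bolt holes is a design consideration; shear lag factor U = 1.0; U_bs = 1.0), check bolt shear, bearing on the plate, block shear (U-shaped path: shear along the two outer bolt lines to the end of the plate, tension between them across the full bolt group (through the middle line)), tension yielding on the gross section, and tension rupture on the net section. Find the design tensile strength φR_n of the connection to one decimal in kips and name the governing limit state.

214.7 kips (bolt shear governs)

Bolt shear: A_b = π(0.75)²/4 = 0.44179 in². φR_n = 0.75 × 54 × 0.44179 × 12 × 1 = 214.7 kips.
Bearing (0.75 in plate, F_u = 65 ksi): end bolts L_c = 1.4375 − 0.8125/2 = 1.03125, R_n = min(1.2×1.03125×0.75×65, 2.4×0.75×0.75×65) = 60.328 kips/bolt; interior L_c = 2.75 − 0.8125 = 1.9375, R_n = 87.75 kips/bolt. φR_n = 0.75 × (3×60.328 + 9×87.75) = 728.1 kips.
Block shear: shear path 2×[1.4375+3×2.75] = 2×9.6875 in, A_gv = 14.531, A_nv = 2×(9.6875 − 3.5×0.875)×0.75 = 9.9375 in²; tension across gage: (5.625 − 2×0.875)×0.75 = 2.9063 in². R_n = min(0.6×65×9.9375, 0.6×50×14.531) + 1.0×65×2.9063 = min(387.56, 435.93) + 188.91 = 576.47 kips. φR_n = 0.75 × 576.47 = 432.4 kips.
Tension yield (gross): A_g = 10.875×0.75 = 8.1563 in². φR_n = 0.90 × 50 × 8.1563 = 367.0 kips.
Tension rupture (net): A_n = (10.875 − 3×0.875)×0.75 = 6.1875 in² (U = 1.0, A_e = A_n). φR_n = 0.75 × 65 × 6.1875 = 301.6 kips.
Governing: min(214.7, 728.1, 432.4, 367.0, 301.6) = 214.7 kips → bolt shear.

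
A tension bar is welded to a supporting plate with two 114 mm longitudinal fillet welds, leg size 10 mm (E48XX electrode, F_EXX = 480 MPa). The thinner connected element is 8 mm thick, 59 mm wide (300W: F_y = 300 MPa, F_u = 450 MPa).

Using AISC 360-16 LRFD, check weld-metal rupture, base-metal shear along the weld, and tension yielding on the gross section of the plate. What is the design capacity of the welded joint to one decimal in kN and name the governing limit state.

127.4 kN (gross-section yield governs)

Weld metal: throat = 0.707×10 = 7.07 mm, L = 2×114 = 228 mm. φR_n = 0.75 × 0.6 × 480 × 7.07 × 228 = 348.2 kN.
Base metal shear (8 mm plate): yield φR_n = 1.0×0.6×300×8×228 = 328.3 kN; rupture φR_n = 0.75×0.6×450×8×228 = 369.4 kN; take 328.3 kN (yield).
Tension yield (gross): A_g = 59×8 = 472 mm². φR_n = 0.90 × 300 × 472 = 127.4 kN.
Governing: min(348.2, 328.3, 127.4) = 127.4 kN → gross-section yield.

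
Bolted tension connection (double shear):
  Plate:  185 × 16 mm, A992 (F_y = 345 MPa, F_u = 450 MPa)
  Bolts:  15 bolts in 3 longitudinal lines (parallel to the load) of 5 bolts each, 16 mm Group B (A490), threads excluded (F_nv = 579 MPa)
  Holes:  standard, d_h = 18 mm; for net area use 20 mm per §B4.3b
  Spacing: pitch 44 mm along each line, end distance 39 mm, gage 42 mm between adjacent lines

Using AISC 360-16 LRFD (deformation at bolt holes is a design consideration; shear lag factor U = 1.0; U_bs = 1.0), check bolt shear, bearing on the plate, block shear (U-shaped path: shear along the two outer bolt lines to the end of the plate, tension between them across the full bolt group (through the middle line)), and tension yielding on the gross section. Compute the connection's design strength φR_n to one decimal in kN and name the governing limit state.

919.1 kN (gross-section yield governs)

Bolt shear: A_b = π(16)²/4 = 201.06 mm². φR_n = 0.75 × 579 × 201.06 × 15 × 2 = 2619.3 kN.
Bearing (16 mm plate, F_u = 450 MPa): end bolts L_c = 39 − 18/2 = 30, R_n = min(1.2×30×16×450, 2.4×16×16×450) = 259.2 kN/bolt; interior L_c = 44 − 18 = 26, R_n = 224.64 kN/bolt. φR_n = 0.75 × (3×259.2 + 12×224.64) = 2605.0 kN.
Block shear: shear path 2×[39+4×44] = 2×215 mm, A_gv = 6880, A_nv = 2×(215 − 4.5×20)×16 = 4000 mm²; tension across gage: (84 − 2×20)×16 = 704 mm². R_n = min(0.6×450×4000, 0.6×345×6880) + 1.0×450×704 = min(1080, 1424.2) + 316.8 = 1396.8 kN. φR_n = 0.75 × 1396.8 = 1047.6 kN.
Tension yield (gross): A_g = 185×16 = 2960 mm². φR_n = 0.90 × 345 × 2960 = 919.1 kN.
Governing: min(2619.3, 2605.0, 1047.6, 919.1) = 919.1 kN → gross-section yield.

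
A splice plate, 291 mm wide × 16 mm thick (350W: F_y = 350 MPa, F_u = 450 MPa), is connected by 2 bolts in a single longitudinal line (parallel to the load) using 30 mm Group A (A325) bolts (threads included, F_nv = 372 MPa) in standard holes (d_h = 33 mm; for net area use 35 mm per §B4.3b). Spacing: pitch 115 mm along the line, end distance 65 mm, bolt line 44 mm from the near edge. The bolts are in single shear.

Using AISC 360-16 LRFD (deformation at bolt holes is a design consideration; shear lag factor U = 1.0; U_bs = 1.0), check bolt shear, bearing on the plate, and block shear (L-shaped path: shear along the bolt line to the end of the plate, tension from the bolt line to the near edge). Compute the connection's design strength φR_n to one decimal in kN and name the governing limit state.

Bolt shear: A_b = π(30)²/4 = 706.86 mm². φR_n = 0.75 × 372 × 706.86 × 2 × 1 = 394.4 kN.
Bearing (16 mm plate, F_u = 450 MPa): end bolts L_c = 65 − 33/2 = 48.5, R_n = min(1.2×48.5×16×450, 2.4×30×16×450) = 419.04 kN/bolt; interior L_c = 115 − 33 = 82, R_n = 518.4 kN/bolt. φR_n = 0.75 × (1×419.04 + 1×518.4) = 703.1 kN.
Block shear: shear path 1×[65+1×115] = 1×180 mm, A_gv = 2880, A_nv = 1×(180 − 1.5×35)×16 = 2040 mm²; tension to near edge: (44 − 0.5×35)×16 = 424 mm². R_n = min(0.6×450×2040, 0.6×350×2880) + 1.0×450×424 = min(550.8, 604.8) + 190.8 = 741.6 kN. φR_n = 0.75 × 741.6 = 556.2 kN.
Governing: min(394.4, 703.1, 556.2) = 394.4 kN → bolt shear.

394.4 kN (bolt shear governs)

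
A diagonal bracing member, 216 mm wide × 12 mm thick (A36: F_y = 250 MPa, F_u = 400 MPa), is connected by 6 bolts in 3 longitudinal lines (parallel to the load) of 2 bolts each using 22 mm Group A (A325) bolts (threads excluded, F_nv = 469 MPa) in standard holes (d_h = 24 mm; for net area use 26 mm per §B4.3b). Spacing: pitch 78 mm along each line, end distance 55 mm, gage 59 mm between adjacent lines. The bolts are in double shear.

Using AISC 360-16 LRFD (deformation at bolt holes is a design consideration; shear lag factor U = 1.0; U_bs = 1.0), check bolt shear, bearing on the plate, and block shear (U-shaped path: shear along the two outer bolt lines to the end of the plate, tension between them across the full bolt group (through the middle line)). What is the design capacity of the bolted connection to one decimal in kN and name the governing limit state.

Bolt shear: A_b = π(22)²/4 = 380.13 mm². φR_n = 0.75 × 469 × 380.13 × 6 × 2 = 1604.5 kN.
Bearing (12 mm plate, F_u = 400 MPa): end bolts L_c = 55 − 24/2 = 43, R_n = min(1.2×43×12×400, 2.4×22×12×400) = 247.68 kN/bolt; interior L_c = 78 − 24 = 54, R_n = 253.44 kN/bolt. φR_n = 0.75 × (3×247.68 + 3×253.44) = 1127.5 kN.
Block shear: shear path 2×[55+1×78] = 2×133 mm, A_gv = 3192, A_nv = 2×(133 − 1.5×26)×12 = 2256 mm²; tension across gage: (118 − 2×26)×12 = 792 mm². R_n = min(0.6×400×2256, 0.6×250×3192) + 1.0×400×792 = min(541.44, 478.8) + 316.8 = 795.6 kN. φR_n = 0.75 × 795.6 = 596.7 kN.
Governing: min(1604.5, 1127.5, 596.7) = 596.7 kN → block shear.

596.7 kN (block shear governs)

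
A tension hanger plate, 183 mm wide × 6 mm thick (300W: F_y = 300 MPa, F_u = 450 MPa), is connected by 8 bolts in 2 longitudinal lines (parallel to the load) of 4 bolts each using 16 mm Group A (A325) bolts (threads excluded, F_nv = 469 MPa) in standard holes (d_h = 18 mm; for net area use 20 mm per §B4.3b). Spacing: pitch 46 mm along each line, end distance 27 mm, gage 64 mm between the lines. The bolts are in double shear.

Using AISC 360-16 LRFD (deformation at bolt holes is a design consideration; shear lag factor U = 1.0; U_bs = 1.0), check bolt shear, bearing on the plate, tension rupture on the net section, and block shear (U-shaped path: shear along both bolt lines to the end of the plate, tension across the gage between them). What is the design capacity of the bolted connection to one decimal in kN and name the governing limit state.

Bolt shear: A_b = π(16)²/4 = 201.06 mm². φR_n = 0.75 × 469 × 201.06 × 8 × 2 = 1131.6 kN.
Bearing (6 mm plate, F_u = 450 MPa): end bolts L_c = 27 − 18/2 = 18, R_n = min(1.2×18×6×450, 2.4×16×6×450) = 58.32 kN/bolt; interior L_c = 46 − 18 = 28, R_n = 90.72 kN/bolt. φR_n = 0.75 × (2×58.32 + 6×90.72) = 495.7 kN.
Tension rupture (net): A_n = (183 − 2×20)×6 = 858 mm² (U = 1.0, A_e = A_n). φR_n = 0.75 × 450 × 858 = 289.6 kN.
Block shear: shear path 2×[27+3×46] = 2×165 mm, A_gv = 1980, A_nv = 2×(165 − 3.5×20)×6 = 1140 mm²; tension across gage: (64 − 1×20)×6 = 264 mm². R_n = min(0.6×450×1140, 0.6×300×1980) + 1.0×450×264 = min(307.8, 356.4) + 118.8 = 426.6 kN. φR_n = 0.75 × 426.6 = 320.0 kN.
Governing: min(1131.6, 495.7, 289.6, 320.0) = 289.6 kN → net-section rupture.

289.6 kN (net-section rupture governs)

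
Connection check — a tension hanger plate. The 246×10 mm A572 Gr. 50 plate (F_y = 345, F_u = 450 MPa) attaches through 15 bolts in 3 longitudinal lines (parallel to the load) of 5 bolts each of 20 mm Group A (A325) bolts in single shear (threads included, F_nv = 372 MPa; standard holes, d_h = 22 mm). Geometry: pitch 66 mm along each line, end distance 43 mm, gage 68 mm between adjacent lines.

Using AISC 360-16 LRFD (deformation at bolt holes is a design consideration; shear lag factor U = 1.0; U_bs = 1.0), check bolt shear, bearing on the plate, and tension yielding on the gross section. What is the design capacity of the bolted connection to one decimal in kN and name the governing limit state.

763.8 kN (gross-section yield governs)

Bolt shear: A_b = π(20)²/4 = 314.16 mm². φR_n = 0.75 × 372 × 314.16 × 15 × 1 = 1314.8 kN.
Bearing (10 mm plate, F_u = 450 MPa): end bolts L_c = 43 − 22/2 = 32, R_n = min(1.2×32×10×450, 2.4×20×10×450) = 172.8 kN/bolt; interior L_c = 66 − 22 = 44, R_n = 216 kN/bolt. φR_n = 0.75 × (3×172.8 + 12×216) = 2332.8 kN.
Tension yield (gross): A_g = 246×10 = 2460 mm². φR_n = 0.90 × 345 × 2460 = 763.8 kN.
Governing: min(1314.8, 2332.8, 763.8) = 763.8 kN → gross-section yield.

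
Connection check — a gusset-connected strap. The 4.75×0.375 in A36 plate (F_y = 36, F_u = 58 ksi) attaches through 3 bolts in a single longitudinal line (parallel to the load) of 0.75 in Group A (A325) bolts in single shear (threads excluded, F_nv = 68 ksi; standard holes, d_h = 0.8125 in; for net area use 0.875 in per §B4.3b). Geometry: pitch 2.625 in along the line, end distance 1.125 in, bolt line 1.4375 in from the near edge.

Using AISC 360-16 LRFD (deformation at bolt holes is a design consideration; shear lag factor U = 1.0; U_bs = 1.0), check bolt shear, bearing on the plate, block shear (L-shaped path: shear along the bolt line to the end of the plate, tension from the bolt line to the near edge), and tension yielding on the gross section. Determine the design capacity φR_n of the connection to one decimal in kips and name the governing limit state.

55.0 kips (block shear governs)

Bolt shear: A_b = π(0.75)²/4 = 0.44179 in². φR_n = 0.75 × 68 × 0.44179 × 3 × 1 = 67.6 kips.
Bearing (0.375 in plate, F_u = 58 ksi): end bolts L_c = 1.125 − 0.8125/2 = 0.71875, R_n = min(1.2×0.71875×0.375×58, 2.4×0.75×0.375×58) = 18.759 kips/bolt; interior L_c = 2.625 − 0.8125 = 1.8125, R_n = 39.15 kips/bolt. φR_n = 0.75 × (1×18.759 + 2×39.15) = 72.8 kips.
Block shear: shear path 1×[1.125+2×2.625] = 1×6.375 in, A_gv = 2.3906, A_nv = 1×(6.375 − 2.5×0.875)×0.375 = 1.5703 in²; tension to near edge: (1.4375 − 0.5×0.875)×0.375 = 0.375 in². R_n = min(0.6×58×1.5703, 0.6×36×2.3906) + 1.0×58×0.375 = min(54.646, 51.637) + 21.75 = 73.387 kips. φR_n = 0.75 × 73.387 = 55.0 kips.
Tension yield (gross): A_g = 4.75×0.375 = 1.7813 in². φR_n = 0.90 × 36 × 1.7813 = 57.7 kips.
Governing: min(67.6, 72.8, 55.0, 57.7) = 55.0 kips → block shear.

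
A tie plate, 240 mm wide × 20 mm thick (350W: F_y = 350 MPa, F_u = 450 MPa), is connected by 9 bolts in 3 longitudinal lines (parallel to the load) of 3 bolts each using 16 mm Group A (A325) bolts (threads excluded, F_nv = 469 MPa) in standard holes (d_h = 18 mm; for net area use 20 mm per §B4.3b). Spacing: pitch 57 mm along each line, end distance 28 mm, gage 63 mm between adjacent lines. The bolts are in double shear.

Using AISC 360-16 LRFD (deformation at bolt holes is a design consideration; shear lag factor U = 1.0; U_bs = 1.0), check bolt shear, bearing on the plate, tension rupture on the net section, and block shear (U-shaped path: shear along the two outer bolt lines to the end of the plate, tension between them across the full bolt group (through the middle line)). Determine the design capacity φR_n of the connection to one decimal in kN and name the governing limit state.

Bolt shear: A_b = π(16)²/4 = 201.06 mm². φR_n = 0.75 × 469 × 201.06 × 9 × 2 = 1273.0 kN.
Bearing (20 mm plate, F_u = 450 MPa): end bolts L_c = 28 − 18/2 = 19, R_n = min(1.2×19×20×450, 2.4×16×20×450) = 205.2 kN/bolt; interior L_c = 57 − 18 = 39, R_n = 345.6 kN/bolt. φR_n = 0.75 × (3×205.2 + 6×345.6) = 2016.9 kN.
Tension rupture (net): A_n = (240 − 3×20)×20 = 3600 mm² (U = 1.0, A_e = A_n). φR_n = 0.75 × 450 × 3600 = 1215.0 kN.
Block shear: shear path 2×[28+2×57] = 2×142 mm, A_gv = 5680, A_nv = 2×(142 − 2.5×20)×20 = 3680 mm²; tension across gage: (126 − 2×20)×20 = 1720 mm². R_n = min(0.6×450×3680, 0.6×350×5680) + 1.0×450×1720 = min(993.6, 1192.8) + 774 = 1767.6 kN. φR_n = 0.75 × 1767.6 = 1325.7 kN.
Governing: min(1273.0, 2016.9, 1215.0, 1325.7) = 1215.0 kN → net-section rupture.

1215.0 kN (net-section rupture governs)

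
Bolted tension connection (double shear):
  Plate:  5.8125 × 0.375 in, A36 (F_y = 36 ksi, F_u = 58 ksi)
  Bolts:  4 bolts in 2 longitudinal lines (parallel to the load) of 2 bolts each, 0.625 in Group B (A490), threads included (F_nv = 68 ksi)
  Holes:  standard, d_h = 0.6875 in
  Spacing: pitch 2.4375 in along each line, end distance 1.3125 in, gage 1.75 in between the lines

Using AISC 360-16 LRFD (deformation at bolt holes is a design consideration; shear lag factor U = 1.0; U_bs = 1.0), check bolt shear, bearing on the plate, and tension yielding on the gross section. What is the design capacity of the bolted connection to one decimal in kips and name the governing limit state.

70.6 kips (gross-section yield governs)

Bolt shear: A_b = π(0.625)²/4 = 0.3068 in². φR_n = 0.75 × 68 × 0.3068 × 4 × 2 = 125.2 kips.
Bearing (0.375 in plate, F_u = 58 ksi): end bolts L_c = 1.3125 − 0.6875/2 = 0.96875, R_n = min(1.2×0.96875×0.375×58, 2.4×0.625×0.375×58) = 25.284 kips/bolt; interior L_c = 2.4375 − 0.6875 = 1.75, R_n = 32.625 kips/bolt. φR_n = 0.75 × (2×25.284 + 2×32.625) = 86.9 kips.
Tension yield (gross): A_g = 5.8125×0.375 = 2.1797 in². φR_n = 0.90 × 36 × 2.1797 = 70.6 kips.
Governing: min(125.2, 86.9, 70.6) = 70.6 kips → gross-section yield.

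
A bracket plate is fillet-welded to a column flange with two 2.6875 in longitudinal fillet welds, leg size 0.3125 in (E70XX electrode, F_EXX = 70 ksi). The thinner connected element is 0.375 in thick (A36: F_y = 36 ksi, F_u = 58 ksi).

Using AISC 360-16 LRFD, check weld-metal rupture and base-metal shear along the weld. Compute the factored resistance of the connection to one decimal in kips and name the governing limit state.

37.4 kips (weld metal governs)

Weld metal: throat = 0.707×0.3125 = 0.22094 in, L = 2×2.6875 = 5.375 in. φR_n = 0.75 × 0.6 × 70 × 0.22094 × 5.375 = 37.4 kips.
Base metal shear (0.375 in plate): yield φR_n = 1.0×0.6×36×0.375×5.375 = 43.5 kips; rupture φR_n = 0.75×0.6×58×0.375×5.375 = 52.6 kips; take 43.5 kips (yield).
Governing: min(37.4, 43.5) = 37.4 kips → weld metal.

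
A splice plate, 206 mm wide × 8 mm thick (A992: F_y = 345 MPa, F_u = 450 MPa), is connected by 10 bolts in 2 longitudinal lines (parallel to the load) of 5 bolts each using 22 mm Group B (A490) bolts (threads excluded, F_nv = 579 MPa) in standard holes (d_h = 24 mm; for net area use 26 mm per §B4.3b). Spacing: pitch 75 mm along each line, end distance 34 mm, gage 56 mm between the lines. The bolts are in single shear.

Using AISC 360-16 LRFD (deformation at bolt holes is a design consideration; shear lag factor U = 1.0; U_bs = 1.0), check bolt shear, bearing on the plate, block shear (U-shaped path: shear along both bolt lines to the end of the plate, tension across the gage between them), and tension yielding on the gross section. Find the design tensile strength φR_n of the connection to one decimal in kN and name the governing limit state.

511.7 kN (gross-section yield governs)

Bolt shear: A_b = π(22)²/4 = 380.13 mm². φR_n = 0.75 × 579 × 380.13 × 10 × 1 = 1650.7 kN.
Bearing (8 mm plate, F_u = 450 MPa): end bolts L_c = 34 − 24/2 = 22, R_n = min(1.2×22×8×450, 2.4×22×8×450) = 95.04 kN/bolt; interior L_c = 75 − 24 = 51, R_n = 190.08 kN/bolt. φR_n = 0.75 × (2×95.04 + 8×190.08) = 1283.0 kN.
Block shear: shear path 2×[34+4×75] = 2×334 mm, A_gv = 5344, A_nv = 2×(334 − 4.5×26)×8 = 3472 mm²; tension across gage: (56 − 1×26)×8 = 240 mm². R_n = min(0.6×450×3472, 0.6×345×5344) + 1.0×450×240 = min(937.44, 1106.2) + 108 = 1045.4 kN. φR_n = 0.75 × 1045.4 = 784.1 kN.
Tension yield (gross): A_g = 206×8 = 1648 mm². φR_n = 0.90 × 345 × 1648 = 511.7 kN.
Governing: min(1650.7, 1283.0, 784.1, 511.7) = 511.7 kN → gross-section yield.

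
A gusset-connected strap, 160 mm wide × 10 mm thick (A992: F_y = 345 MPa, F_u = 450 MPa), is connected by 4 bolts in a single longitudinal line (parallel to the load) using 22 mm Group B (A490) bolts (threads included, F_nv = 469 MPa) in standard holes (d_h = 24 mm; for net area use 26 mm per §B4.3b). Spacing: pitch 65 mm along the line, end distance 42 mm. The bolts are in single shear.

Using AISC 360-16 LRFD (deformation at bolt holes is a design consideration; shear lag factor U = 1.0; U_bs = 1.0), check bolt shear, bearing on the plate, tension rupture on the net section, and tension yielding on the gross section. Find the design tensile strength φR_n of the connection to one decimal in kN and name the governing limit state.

Bolt shear: A_b = π(22)²/4 = 380.13 mm². φR_n = 0.75 × 469 × 380.13 × 4 × 1 = 534.8 kN.
Bearing (10 mm plate, F_u = 450 MPa): end bolts L_c = 42 − 24/2 = 30, R_n = min(1.2×30×10×450, 2.4×22×10×450) = 162 kN/bolt; interior L_c = 65 − 24 = 41, R_n = 221.4 kN/bolt. φR_n = 0.75 × (1×162 + 3×221.4) = 619.7 kN.
Tension rupture (net): A_n = (160 − 1×26)×10 = 1340 mm² (U = 1.0, A_e = A_n). φR_n = 0.75 × 450 × 1340 = 452.3 kN.
Tension yield (gross): A_g = 160×10 = 1600 mm². φR_n = 0.90 × 345 × 1600 = 496.8 kN.
Governing: min(534.8, 619.7, 452.3, 496.8) = 452.3 kN → net-section rupture.

452.3 kN (net-section rupture governs)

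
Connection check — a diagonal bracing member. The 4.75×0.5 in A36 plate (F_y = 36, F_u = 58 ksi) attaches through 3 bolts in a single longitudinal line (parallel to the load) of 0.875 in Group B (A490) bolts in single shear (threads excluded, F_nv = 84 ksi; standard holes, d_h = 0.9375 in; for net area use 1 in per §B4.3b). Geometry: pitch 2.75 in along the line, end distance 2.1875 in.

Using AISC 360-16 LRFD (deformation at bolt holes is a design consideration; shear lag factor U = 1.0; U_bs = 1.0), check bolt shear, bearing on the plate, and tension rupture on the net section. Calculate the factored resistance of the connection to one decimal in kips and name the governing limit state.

81.6 kips (net-section rupture governs)

Bolt shear: A_b = π(0.875)²/4 = 0.60132 in². φR_n = 0.75 × 84 × 0.60132 × 3 × 1 = 113.6 kips.
Bearing (0.5 in plate, F_u = 58 ksi): end bolts L_c = 2.1875 − 0.9375/2 = 1.71875, R_n = min(1.2×1.71875×0.5×58, 2.4×0.875×0.5×58) = 59.813 kips/bolt; interior L_c = 2.75 − 0.9375 = 1.8125, R_n = 60.9 kips/bolt. φR_n = 0.75 × (1×59.813 + 2×60.9) = 136.2 kips.
Tension rupture (net): A_n = (4.75 − 1×1)×0.5 = 1.875 in² (U = 1.0, A_e = A_n). φR_n = 0.75 × 58 × 1.875 = 81.6 kips.
Governing: min(113.6, 136.2, 81.6) = 81.6 kips → net-section rupture.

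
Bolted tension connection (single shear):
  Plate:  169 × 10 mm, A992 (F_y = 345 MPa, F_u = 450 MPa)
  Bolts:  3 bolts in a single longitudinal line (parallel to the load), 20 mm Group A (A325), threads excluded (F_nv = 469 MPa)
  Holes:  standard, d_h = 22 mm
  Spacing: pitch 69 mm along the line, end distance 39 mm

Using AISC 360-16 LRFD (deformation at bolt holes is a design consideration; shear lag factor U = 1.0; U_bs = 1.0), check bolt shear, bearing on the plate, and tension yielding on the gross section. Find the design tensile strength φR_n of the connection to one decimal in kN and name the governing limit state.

331.5 kN (bolt shear governs)

Bolt shear: A_b = π(20)²/4 = 314.16 mm². φR_n = 0.75 × 469 × 314.16 × 3 × 1 = 331.5 kN.
Bearing (10 mm plate, F_u = 450 MPa): end bolts L_c = 39 − 22/2 = 28, R_n = min(1.2×28×10×450, 2.4×20×10×450) = 151.2 kN/bolt; interior L_c = 69 − 22 = 47, R_n = 216 kN/bolt. φR_n = 0.75 × (1×151.2 + 2×216) = 437.4 kN.
Tension yield (gross): A_g = 169×10 = 1690 mm². φR_n = 0.90 × 345 × 1690 = 524.7 kN.
Governing: min(331.5, 437.4, 524.7) = 331.5 kN → bolt shear.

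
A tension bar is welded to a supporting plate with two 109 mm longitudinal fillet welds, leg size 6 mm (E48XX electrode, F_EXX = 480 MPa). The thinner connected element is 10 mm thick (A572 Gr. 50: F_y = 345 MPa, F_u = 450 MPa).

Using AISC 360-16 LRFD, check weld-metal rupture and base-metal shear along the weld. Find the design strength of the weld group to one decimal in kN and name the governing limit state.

199.7 kN (weld metal governs)

Weld metal: throat = 0.707×6 = 4.242 mm, L = 2×109 = 218 mm. φR_n = 0.75 × 0.6 × 480 × 4.242 × 218 = 199.7 kN.
Base metal shear (10 mm plate): yield φR_n = 1.0×0.6×345×10×218 = 451.3 kN; rupture φR_n = 0.75×0.6×450×10×218 = 441.5 kN; take 441.5 kN (rupture).
Governing: min(199.7, 441.5) = 199.7 kN → weld metal.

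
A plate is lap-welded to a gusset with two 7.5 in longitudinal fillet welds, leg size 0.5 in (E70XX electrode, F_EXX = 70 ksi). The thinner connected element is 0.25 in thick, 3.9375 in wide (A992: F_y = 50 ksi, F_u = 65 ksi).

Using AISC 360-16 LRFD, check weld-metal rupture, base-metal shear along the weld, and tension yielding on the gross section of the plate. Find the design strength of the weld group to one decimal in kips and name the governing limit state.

44.3 kips (gross-section yield governs)

Weld metal: throat = 0.707×0.5 = 0.3535 in, L = 2×7.5 = 15 in. φR_n = 0.75 × 0.6 × 70 × 0.3535 × 15 = 167.0 kips.
Base metal shear (0.25 in plate): yield φR_n = 1.0×0.6×50×0.25×15 = 112.5 kips; rupture φR_n = 0.75×0.6×65×0.25×15 = 109.7 kips; take 109.7 kips (rupture).
Tension yield (gross): A_g = 3.9375×0.25 = 0.98438 in². φR_n = 0.90 × 50 × 0.98438 = 44.3 kips.
Governing: min(167.0, 109.7, 44.3) = 44.3 kips → gross-section yield.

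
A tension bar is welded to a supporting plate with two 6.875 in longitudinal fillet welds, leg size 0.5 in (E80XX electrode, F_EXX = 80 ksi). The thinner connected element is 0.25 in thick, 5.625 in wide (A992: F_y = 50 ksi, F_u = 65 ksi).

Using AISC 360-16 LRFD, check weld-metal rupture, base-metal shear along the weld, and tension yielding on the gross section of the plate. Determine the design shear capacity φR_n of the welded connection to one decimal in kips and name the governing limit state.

Weld metal: throat = 0.707×0.5 = 0.3535 in, L = 2×6.875 = 13.75 in. φR_n = 0.75 × 0.6 × 80 × 0.3535 × 13.75 = 175.0 kips.
Base metal shear (0.25 in plate): yield φR_n = 1.0×0.6×50×0.25×13.75 = 103.1 kips; rupture φR_n = 0.75×0.6×65×0.25×13.75 = 100.5 kips; take 100.5 kips (rupture).
Tension yield (gross): A_g = 5.625×0.25 = 1.4063 in². φR_n = 0.90 × 50 × 1.4063 = 63.3 kips.
Governing: min(175.0, 100.5, 63.3) = 63.3 kips → gross-section yield.

63.3 kips (gross-section yield governs)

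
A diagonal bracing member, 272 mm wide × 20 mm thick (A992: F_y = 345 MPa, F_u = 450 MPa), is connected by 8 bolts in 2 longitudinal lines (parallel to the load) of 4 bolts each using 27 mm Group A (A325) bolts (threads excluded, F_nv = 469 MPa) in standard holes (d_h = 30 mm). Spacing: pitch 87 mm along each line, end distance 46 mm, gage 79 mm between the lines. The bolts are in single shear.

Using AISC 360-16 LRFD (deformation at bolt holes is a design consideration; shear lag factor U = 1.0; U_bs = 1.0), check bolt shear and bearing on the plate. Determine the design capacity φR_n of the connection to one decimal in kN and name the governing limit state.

1611.2 kN (bolt shear governs)

Bolt shear: A_b = π(27)²/4 = 572.56 mm². φR_n = 0.75 × 469 × 572.56 × 8 × 1 = 1611.2 kN.
Bearing (20 mm plate, F_u = 450 MPa): end bolts L_c = 46 − 30/2 = 31, R_n = min(1.2×31×20×450, 2.4×27×20×450) = 334.8 kN/bolt; interior L_c = 87 − 30 = 57, R_n = 583.2 kN/bolt. φR_n = 0.75 × (2×334.8 + 6×583.2) = 3126.6 kN.
Governing: min(1611.2, 3126.6) = 1611.2 kN → bolt shear.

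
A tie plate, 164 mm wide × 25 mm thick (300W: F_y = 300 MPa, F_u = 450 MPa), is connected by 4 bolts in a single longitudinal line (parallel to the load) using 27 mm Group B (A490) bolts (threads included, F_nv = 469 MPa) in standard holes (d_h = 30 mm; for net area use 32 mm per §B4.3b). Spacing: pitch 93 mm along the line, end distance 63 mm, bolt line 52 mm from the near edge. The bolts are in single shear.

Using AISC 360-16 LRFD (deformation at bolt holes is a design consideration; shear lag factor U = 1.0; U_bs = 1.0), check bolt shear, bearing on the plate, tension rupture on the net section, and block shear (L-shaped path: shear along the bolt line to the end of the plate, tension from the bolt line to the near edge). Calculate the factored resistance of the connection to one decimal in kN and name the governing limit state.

805.6 kN (bolt shear governs)

Bolt shear: A_b = π(27)²/4 = 572.56 mm². φR_n = 0.75 × 469 × 572.56 × 4 × 1 = 805.6 kN.
Bearing (25 mm plate, F_u = 450 MPa): end bolts L_c = 63 − 30/2 = 48, R_n = min(1.2×48×25×450, 2.4×27×25×450) = 648 kN/bolt; interior L_c = 93 − 30 = 63, R_n = 729 kN/bolt. φR_n = 0.75 × (1×648 + 3×729) = 2126.3 kN.
Tension rupture (net): A_n = (164 − 1×32)×25 = 3300 mm² (U = 1.0, A_e = A_n). φR_n = 0.75 × 450 × 3300 = 1113.8 kN.
Block shear: shear path 1×[63+3×93] = 1×342 mm, A_gv = 8550, A_nv = 1×(342 − 3.5×32)×25 = 5750 mm²; tension to near edge: (52 − 0.5×32)×25 = 900 mm². R_n = min(0.6×450×5750, 0.6×300×8550) + 1.0×450×900 = min(1552.5, 1539) + 405 = 1944 kN. φR_n = 0.75 × 1944 = 1458.0 kN.
Governing: min(805.6, 2126.3, 1113.8, 1458.0) = 805.6 kN → bolt shear.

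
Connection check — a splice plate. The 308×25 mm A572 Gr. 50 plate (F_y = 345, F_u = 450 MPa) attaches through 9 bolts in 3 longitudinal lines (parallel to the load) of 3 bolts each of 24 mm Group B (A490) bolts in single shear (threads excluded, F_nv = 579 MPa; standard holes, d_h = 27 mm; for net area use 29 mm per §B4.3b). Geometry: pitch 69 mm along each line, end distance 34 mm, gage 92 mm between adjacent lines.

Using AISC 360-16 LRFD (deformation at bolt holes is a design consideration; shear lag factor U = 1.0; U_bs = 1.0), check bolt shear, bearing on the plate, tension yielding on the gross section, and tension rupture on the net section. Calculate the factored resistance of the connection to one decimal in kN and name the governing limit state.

Bolt shear: A_b = π(24)²/4 = 452.39 mm². φR_n = 0.75 × 579 × 452.39 × 9 × 1 = 1768.1 kN.
Bearing (25 mm plate, F_u = 450 MPa): end bolts L_c = 34 − 27/2 = 20.5, R_n = min(1.2×20.5×25×450, 2.4×24×25×450) = 276.75 kN/bolt; interior L_c = 69 − 27 = 42, R_n = 567 kN/bolt. φR_n = 0.75 × (3×276.75 + 6×567) = 3174.2 kN.
Tension yield (gross): A_g = 308×25 = 7700 mm². φR_n = 0.90 × 345 × 7700 = 2390.9 kN.
Tension rupture (net): A_n = (308 − 3×29)×25 = 5525 mm² (U = 1.0, A_e = A_n). φR_n = 0.75 × 450 × 5525 = 1864.7 kN.
Governing: min(1768.1, 3174.2, 2390.9, 1864.7) = 1768.1 kN → bolt shear.

1768.1 kN (bolt shear governs)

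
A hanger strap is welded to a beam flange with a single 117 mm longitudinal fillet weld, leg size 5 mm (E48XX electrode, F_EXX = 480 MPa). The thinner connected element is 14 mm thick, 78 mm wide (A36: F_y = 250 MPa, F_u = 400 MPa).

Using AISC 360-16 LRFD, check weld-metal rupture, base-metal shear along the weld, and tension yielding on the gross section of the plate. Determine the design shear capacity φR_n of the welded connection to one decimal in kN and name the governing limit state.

89.3 kN (weld metal governs)

Weld metal: throat = 0.707×5 = 3.535 mm, L = 117 mm. φR_n = 0.75 × 0.6 × 480 × 3.535 × 117 = 89.3 kN.
Base metal shear (14 mm plate): yield φR_n = 1.0×0.6×250×14×117 = 245.7 kN; rupture φR_n = 0.75×0.6×400×14×117 = 294.8 kN; take 245.7 kN (yield).
Tension yield (gross): A_g = 78×14 = 1092 mm². φR_n = 0.90 × 250 × 1092 = 245.7 kN.
Governing: min(89.3, 245.7, 245.7) = 89.3 kN → weld metal.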